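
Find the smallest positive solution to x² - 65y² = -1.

We need x² = 65y² - 1. Try successive y:
y = 1: x² = 65·1² - 1 = 64 = 8² ✓
Check: 8² - 65·1² = 64 - 65 = -1 ✓

x = 8, y = 1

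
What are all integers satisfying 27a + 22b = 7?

Step 1: Compute gcd(27, 22) = 1.
Since 1 divides 7, solutions exist.

Step 2: Find a particular solution using extended Euclidean algorithm.
We get a₀ = 63, b₀ = -77.
Check: 27*63 + 22*-77 = 7 = 7 ✓

Step 3: Write the general solution.
a = 63 + (22/1)t = 63 + 22t
b = -77 - (27/1)t = -77 - 27t
for any integer t.

a = 63 + 22t, b = -77 - 27t for integer t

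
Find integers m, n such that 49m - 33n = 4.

Step 1: Check solvability.
gcd(49, 33) = 1
Since 1 divides 4, solutions exist.

Step 2: Apply extended Euclidean algorithm to find gcd.
We find integers such that 49*x0 + 33*y0 = 1

Step 3: Scale the particular solution.
Multiply by 4/1 = 4:
m = -8, n = -12

Step 4: Verify.
49*(-8) - 33*(-12) = 4 = 4 ✓

m = -8, n = -12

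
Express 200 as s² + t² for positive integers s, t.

We need to find integers s, t > 0 such that s² + t² = 200.
Trying s = 2: t² = 200 - 2² = 200 - 4 = 196
t = 14
Check: 2² + 14² = 4 + 196 = 200 ✓

200 = 2² + 14²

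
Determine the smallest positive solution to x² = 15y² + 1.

We seek the smallest positive integers (x, y) with x² - 15y² = 1, i.e., x² = 15y² + 1.
Try successive y values:
y = 1: x² = 15·1² + 1 = 16, x = 4 ✓

Verify: 4² - 15·1² = 16 - 15 = 1 ✓

x = 4, y = 1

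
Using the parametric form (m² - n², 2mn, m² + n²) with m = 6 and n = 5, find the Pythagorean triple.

a = m² - n² = 6² - 5² = 36 - 25 = 11
b = 2mn = 2·6·5 = 60
c = m² + n² = 36 + 25 = 61
Verify: 11² + 60² = 121 + 3600 = 3721 = 61² ✓

(11, 60, 61)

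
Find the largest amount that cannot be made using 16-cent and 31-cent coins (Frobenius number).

For two coprime denominations a and b, the Frobenius number (largest value not representable as a non-negative combination) is ab - a - b.
Here gcd(16, 31) = 1, so they are coprime.
F(16, 31) = 16·31 - 16 - 31 = 496 - 47 = 449

449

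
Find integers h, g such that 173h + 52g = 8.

Step 1: Check solvability.
gcd(173, 52) = 1
Since 1 divides 8, solutions exist.

Step 2: Apply extended Euclidean algorithm to find gcd.
We find integers such that 173*x0 + 52*y0 = 1

Step 3: Scale the particular solution.
Multiply by 8/1 = 8:
h = -24, g = 80

Step 4: Verify.
173*(-24) + 52*(80) = 8 = 8 ✓

h = -24, g = 80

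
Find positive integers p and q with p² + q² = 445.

We need to find integers p, q > 0 such that p² + q² = 445.
Trying p = 2: q² = 445 - 2² = 445 - 4 = 441
q = 21
Check: 2² + 21² = 4 + 441 = 445 ✓

445 = 2² + 21²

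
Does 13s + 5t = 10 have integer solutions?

Step 1: Compute gcd(13, 5).
gcd(13, 5) = 1

Step 2: Check divisibility.
Does 1 divide 10? 10 = 1 x 10, so yes.

By the theorem on linear Diophantine equations, 13s + 5t = 10 has integer solutions if and only if gcd(13, 5) divides 10. Since 1 | 10, solutions exist.

Yes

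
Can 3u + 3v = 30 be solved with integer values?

Step 1: Compute gcd(3, 3).
gcd(3, 3) = 3

Step 2: Check divisibility.
Does 3 divide 30? 30 = 3 x 10, so yes.

By the theorem on linear Diophantine equations, 3u + 3v = 30 has integer solutions if and only if gcd(3, 3) divides 30. Since 3 | 30, solutions exist.

Yes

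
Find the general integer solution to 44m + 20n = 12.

Step 1: Compute gcd(44, 20) = 4.
Since 4 divides 12, solutions exist.

Step 2: Find a particular solution using extended Euclidean algorithm.
We get m₀ = 3, n₀ = -6.
Check: 44*3 + 20*-6 = 12 = 12 ✓

Step 3: Write the general solution.
m = 3 + (20/4)t = 3 + 5t
n = -6 - (44/4)t = -6 - 11t
for any integer t.

m = 3 + 5t, n = -6 - 11t for integer t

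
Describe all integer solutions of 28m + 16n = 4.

Step 1: Compute gcd(28, 16) = 4.
Since 4 divides 4, solutions exist.

Step 2: Find a particular solution using extended Euclidean algorithm.
We get m₀ = -1, n₀ = 2.
Check: 28*-1 + 16*2 = 4 = 4 ✓

Step 3: Write the general solution.
m = -1 + (16/4)t = -1 + 4t
n = 2 - (28/4)t = 2 - 7t
for any integer t.

m = -1 + 4t, n = 2 - 7t for integer t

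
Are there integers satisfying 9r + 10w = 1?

Step 1: Compute gcd(9, 10).
gcd(9, 10) = 1

Step 2: Check divisibility.
Does 1 divide 1? 1 = 1 x 1, so yes.

By the theorem on linear Diophantine equations, 9r + 10w = 1 has integer solutions if and only if gcd(9, 10) divides 1. Since 1 | 1, solutions exist.

Yes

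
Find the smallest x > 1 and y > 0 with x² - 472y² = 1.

We seek the smallest positive integers (x, y) with x² - 472y² = 1, i.e., x² = 472y² + 1.
Try successive y values:
y = 1: x² = 472·1² + 1 = 473, not a perfect square
y = 2: x² = 472·2² + 1 = 1889, not a perfect square
y = 3: x² = 472·3² + 1 = 4249, not a perfect square
... continuing the search (or via continued fractions) ...
y = 14127: x² = 472·14127² + 1 = 94198044889, x = 306917 ✓

Verify: 306917² - 472·14127² = 94198044889 - 94198044888 = 1 ✓

x = 306917, y = 14127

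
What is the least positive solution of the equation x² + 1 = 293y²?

We need x² = 293y² - 1. Try successive y:
y = 1: x² = 293·1² - 1 = 292, not a perfect square
y = 2: x² = 293·2² - 1 = 1171, not a perfect square
y = 3: x² = 293·3² - 1 = 2636, not a perfect square
...
y = 145: x² = 293·145² - 1 = 6160324 = 2482² ✓
Check: 2482² - 293·145² = 6160324 - 6160325 = -1 ✓

x = 2482, y = 145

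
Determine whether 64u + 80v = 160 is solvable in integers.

Step 1: Compute gcd(64, 80).
gcd(64, 80) = 16

Step 2: Check divisibility.
Does 16 divide 160? 160 = 16 x 10, so yes.

By the theorem on linear Diophantine equations, 64u + 80v = 160 has integer solutions if and only if gcd(64, 80) divides 160. Since 16 | 160, solutions exist.

Yes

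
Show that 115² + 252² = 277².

Compute a² + b² = 115² + 252² = 13225 + 63504 = 76729
Compute c² = 277² = 76729
Since 76729 = 76729, confirmed.

Yes, it is a Pythagorean triple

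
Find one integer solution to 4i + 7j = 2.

Step 1: Check solvability.
gcd(4, 7) = 1
Since 1 divides 2, solutions exist.

Step 2: Apply extended Euclidean algorithm to find gcd.
We find integers such that 4*x0 + 7*y0 = 1

Step 3: Scale the particular solution.
Multiply by 2/1 = 2:
i = 4, j = -2

Step 4: Verify.
4*(4) + 7*(-2) = 2 = 2 ✓

i = 4, j = -2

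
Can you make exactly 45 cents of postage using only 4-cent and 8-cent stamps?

We need non-negative x, y with 4x + 8y = 45.
gcd(4, 8) = 4, and 4 does not divide 45.
No integer solutions exist, so certainly no non-negative ones.

No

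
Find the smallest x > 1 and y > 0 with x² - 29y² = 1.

We seek the smallest positive integers (x, y) with x² - 29y² = 1, i.e., x² = 29y² + 1.
Try successive y values:
y = 1: x² = 29·1² + 1 = 30, not a perfect square
y = 2: x² = 29·2² + 1 = 117, not a perfect square
y = 3: x² = 29·3² + 1 = 262, not a perfect square
... continuing the search (or via continued fractions) ...
y = 1820: x² = 29·1820² + 1 = 96059601, x = 9801 ✓

Verify: 9801² - 29·1820² = 96059601 - 96059600 = 1 ✓

x = 9801, y = 1820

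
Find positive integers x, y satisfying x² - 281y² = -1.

We need x² = 281y² - 1. Try successive y:
y = 1: x² = 281·1² - 1 = 280, not a perfect square
y = 2: x² = 281·2² - 1 = 1123, not a perfect square
y = 3: x² = 281·3² - 1 = 2528, not a perfect square
...
y = 63445: x² = 281·63445² - 1 = 1131100315024 = 1063532² ✓
Check: 1063532² - 281·63445² = 1131100315024 - 1131100315025 = -1 ✓

x = 1063532, y = 63445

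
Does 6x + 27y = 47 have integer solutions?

Step 1: Compute gcd(6, 27).
gcd(6, 27) = 3

Step 2: Check divisibility.
Does 3 divide 47? 47 = 3 x 15 + 2, so no.

By the theorem on linear Diophantine equations, 6x + 27y = 47 has integer solutions if and only if gcd(6, 27) divides 47. Since 3 does not divide 47, no solutions exist.

No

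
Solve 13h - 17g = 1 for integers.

Step 1: Check solvability.
gcd(13, 17) = 1
Since 1 divides 1, solutions exist.

Step 2: Apply extended Euclidean algorithm to find gcd.
We find integers such that 13*x0 + 17*y0 = 1

Step 3: Scale the particular solution.
Multiply by 1/1 = 1:
h = 4, g = 3

Step 4: Verify.
13*(4) - 17*(3) = 1 = 1 ✓

h = 4, g = 3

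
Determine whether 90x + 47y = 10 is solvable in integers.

Step 1: Compute gcd(90, 47).
gcd(90, 47) = 1

Step 2: Check divisibility.
Does 1 divide 10? 10 = 1 x 10, so yes.

By the theorem on linear Diophantine equations, 90x + 47y = 10 has integer solutions if and only if gcd(90, 47) divides 10. Since 1 | 10, solutions exist.

Yes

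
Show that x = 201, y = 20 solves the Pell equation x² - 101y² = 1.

Compute x² = 201² = 40401
Compute 101y² = 101·20² = 101·400 = 40400
x² - 101y² = 40401 - 40400 = 1
Since this equals 1, (201, 20) is a solution.

Yes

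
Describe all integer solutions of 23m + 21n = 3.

Step 1: Compute gcd(23, 21) = 1.
Since 1 divides 3, solutions exist.

Step 2: Find a particular solution using extended Euclidean algorithm.
We get m₀ = -30, n₀ = 33.
Check: 23*-30 + 21*33 = 3 = 3 ✓

Step 3: Write the general solution.
m = -30 + (21/1)t = -30 + 21t
n = 33 - (23/1)t = 33 - 23t
for any integer t.

m = -30 + 21t, n = 33 - 23t for integer t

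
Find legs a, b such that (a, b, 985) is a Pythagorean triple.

We need a² + b² = 985² = 970225.
Trying: 473² + 864² = 223729 + 746496 = 970225 ✓

(473, 864, 985)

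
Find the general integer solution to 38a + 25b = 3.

Step 1: Compute gcd(38, 25) = 1.
Since 1 divides 3, solutions exist.

Step 2: Find a particular solution using extended Euclidean algorithm.
We get a₀ = 6, b₀ = -9.
Check: 38*6 + 25*-9 = 3 = 3 ✓

Step 3: Write the general solution.
a = 6 + (25/1)t = 6 + 25t
b = -9 - (38/1)t = -9 - 38t
for any integer t.

a = 6 + 25t, b = -9 - 38t for integer t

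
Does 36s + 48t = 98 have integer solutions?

Step 1: Compute gcd(36, 48).
gcd(36, 48) = 12

Step 2: Check divisibility.
Does 12 divide 98? 98 = 12 x 8 + 2, so no.

By the theorem on linear Diophantine equations, 36s + 48t = 98 has integer solutions if and only if gcd(36, 48) divides 98. Since 12 does not divide 98, no solutions exist.

No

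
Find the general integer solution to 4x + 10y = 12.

Step 1: Compute gcd(4, 10) = 2.
Since 2 divides 12, solutions exist.

Step 2: Find a particular solution using extended Euclidean algorithm.
We get x₀ = -12, y₀ = 6.
Check: 4*-12 + 10*6 = 12 = 12 ✓

Step 3: Write the general solution.
x = -12 + (10/2)t = -12 + 5t
y = 6 - (4/2)t = 6 - 2t
for any integer t.

x = -12 + 5t, y = 6 - 2t for integer t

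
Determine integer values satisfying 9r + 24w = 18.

Step 1: Check solvability.
gcd(9, 24) = 3
Since 3 divides 18, solutions exist.

Step 2: Apply extended Euclidean algorithm to find gcd.
We find integers such that 9*x0 + 24*y0 = 3

Step 3: Scale the particular solution.
Multiply by 18/3 = 6:
r = 18, w = -6

Step 4: Verify.
9*(18) + 24*(-6) = 18 = 18 ✓

r = 18, w = -6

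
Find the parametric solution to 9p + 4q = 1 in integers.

Step 1: Compute gcd(9, 4) = 1.
Since 1 divides 1, solutions exist.

Step 2: Find a particular solution using extended Euclidean algorithm.
We get p₀ = 1, q₀ = -2.
Check: 9*1 + 4*-2 = 1 = 1 ✓

Step 3: Write the general solution.
p = 1 + (4/1)t = 1 + 4t
q = -2 - (9/1)t = -2 - 9t
for any integer t.

p = 1 + 4t, q = -2 - 9t for integer t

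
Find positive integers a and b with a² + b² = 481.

We need to find integers a, b > 0 such that a² + b² = 481.
Trying a = 9: b² = 481 - 9² = 481 - 81 = 400
b = 20
Check: 9² + 20² = 81 + 400 = 481 ✓

481 = 9² + 20²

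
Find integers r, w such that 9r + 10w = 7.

Step 1: Check solvability.
gcd(9, 10) = 1
Since 1 divides 7, solutions exist.

Step 2: Apply extended Euclidean algorithm to find gcd.
We find integers such that 9*x0 + 10*y0 = 1

Step 3: Scale the particular solution.
Multiply by 7/1 = 7:
r = -7, w = 7

Step 4: Verify.
9*(-7) + 10*(7) = 7 = 7 ✓

r = -7, w = 7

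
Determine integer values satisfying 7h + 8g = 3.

Step 1: Check solvability.
gcd(7, 8) = 1
Since 1 divides 3, solutions exist.

Step 2: Apply extended Euclidean algorithm to find gcd.
We find integers such that 7*x0 + 8*y0 = 1

Step 3: Scale the particular solution.
Multiply by 3/1 = 3:
h = -3, g = 3

Step 4: Verify.
7*(-3) + 8*(3) = 3 = 3 ✓

h = -3, g = 3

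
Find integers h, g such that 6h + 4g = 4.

Step 1: Check solvability.
gcd(6, 4) = 2
Since 2 divides 4, solutions exist.

Step 2: Apply extended Euclidean algorithm to find gcd.
We find integers such that 6*x0 + 4*y0 = 2

Step 3: Scale the particular solution.
Multiply by 4/2 = 2:
h = 2, g = -2

Step 4: Verify.
6*(2) + 4*(-2) = 4 = 4 ✓

h = 2, g = -2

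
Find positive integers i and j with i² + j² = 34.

We need to find integers i, j > 0 such that i² + j² = 34.
Trying i = 3: j² = 34 - 3² = 34 - 9 = 25
j = 5
Check: 3² + 5² = 9 + 25 = 34 ✓

34 = 3² + 5²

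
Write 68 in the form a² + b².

We need to find integers a, b > 0 such that a² + b² = 68.
Trying a = 2: b² = 68 - 2² = 68 - 4 = 64
b = 8
Check: 2² + 8² = 4 + 64 = 68 ✓

68 = 2² + 8²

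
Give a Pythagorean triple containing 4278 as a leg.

We need the other leg and hypotenuse such that 4278² + x² = c².
Take x = 1296, c = 4470: 4278² + 1296² = 18301284 + 1679616 = 19980900 = 4470² ✓
Triple: (4278, 1296, 4470)

(4278, 1296, 4470)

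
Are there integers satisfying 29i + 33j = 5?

Step 1: Compute gcd(29, 33).
gcd(29, 33) = 1

Step 2: Check divisibility.
Does 1 divide 5? 5 = 1 x 5, so yes.

By the theorem on linear Diophantine equations, 29i + 33j = 5 has integer solutions if and only if gcd(29, 33) divides 5. Since 1 | 5, solutions exist.

Yes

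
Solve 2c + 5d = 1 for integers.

Step 1: Check solvability.
gcd(2, 5) = 1
Since 1 divides 1, solutions exist.

Step 2: Apply extended Euclidean algorithm to find gcd.
We find integers such that 2*x0 + 5*y0 = 1

Step 3: Scale the particular solution.
Multiply by 1/1 = 1:
c = -2, d = 1

Step 4: Verify.
2*(-2) + 5*(1) = 1 = 1 ✓

c = -2, d = 1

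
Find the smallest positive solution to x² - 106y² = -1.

We need x² = 106y² - 1. Try successive y:
y = 1: x² = 106·1² - 1 = 105, not a perfect square
y = 2: x² = 106·2² - 1 = 423, not a perfect square
y = 3: x² = 106·3² - 1 = 953, not a perfect square
...
y = 389: x² = 106·389² - 1 = 16040025 = 4005² ✓
Check: 4005² - 106·389² = 16040025 - 16040026 = -1 ✓

x = 4005, y = 389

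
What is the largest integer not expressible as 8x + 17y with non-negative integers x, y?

For two coprime denominations a and b, the Frobenius number (largest value not representable as a non-negative combination) is ab - a - b.
Here gcd(8, 17) = 1, so they are coprime.
F(8, 17) = 8·17 - 8 - 17 = 136 - 25 = 111

111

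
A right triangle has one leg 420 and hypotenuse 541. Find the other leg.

a² = c² - b² = 292681 - 176400 = 116281
a = 341

341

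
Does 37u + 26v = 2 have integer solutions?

Step 1: Compute gcd(37, 26).
gcd(37, 26) = 1

Step 2: Check divisibility.
Does 1 divide 2? 2 = 1 x 2, so yes.

By the theorem on linear Diophantine equations, 37u + 26v = 2 has integer solutions if and only if gcd(37, 26) divides 2. Since 1 | 2, solutions exist.

Yes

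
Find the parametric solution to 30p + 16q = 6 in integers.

Step 1: Compute gcd(30, 16) = 2.
Since 2 divides 6, solutions exist.

Step 2: Find a particular solution using extended Euclidean algorithm.
We get p₀ = -3, q₀ = 6.
Check: 30*-3 + 16*6 = 6 = 6 ✓

Step 3: Write the general solution.
p = -3 + (16/2)t = -3 + 8t
q = 6 - (30/2)t = 6 - 15t
for any integer t.

p = -3 + 8t, q = 6 - 15t for integer t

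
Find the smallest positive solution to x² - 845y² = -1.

We need x² = 845y² - 1. Try successive y:
y = 1: x² = 845·1² - 1 = 844, not a perfect square
y = 2: x² = 845·2² - 1 = 3379, not a perfect square
y = 3: x² = 845·3² - 1 = 7604, not a perfect square
...
y = 421: x² = 845·421² - 1 = 149768644 = 12238² ✓
Check: 12238² - 845·421² = 149768644 - 149768645 = -1 ✓

x = 12238, y = 421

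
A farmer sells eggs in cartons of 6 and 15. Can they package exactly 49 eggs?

We need non-negative a, b with 6a + 15b = 49.
gcd(6, 15) = 3, and 3 does not divide 49.
No integer solutions exist.

No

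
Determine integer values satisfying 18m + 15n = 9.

Step 1: Check solvability.
gcd(18, 15) = 3
Since 3 divides 9, solutions exist.

Step 2: Apply extended Euclidean algorithm to find gcd.
We find integers such that 18*x0 + 15*y0 = 3

Step 3: Scale the particular solution.
Multiply by 9/3 = 3:
m = 3, n = -3

Step 4: Verify.
18*(3) + 15*(-3) = 9 = 9 ✓

m = 3, n = -3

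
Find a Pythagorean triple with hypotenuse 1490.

We need a² + b² = 1490² = 2220100.
Trying: 814² + 1248² = 662596 + 1557504 = 2220100 ✓

(814, 1248, 1490)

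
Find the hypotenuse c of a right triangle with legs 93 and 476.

c² = a² + b² = 93² + 476² = 8649 + 226576 = 235225
c = 485

485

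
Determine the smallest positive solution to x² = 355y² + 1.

We seek the smallest positive integers (x, y) with x² - 355y² = 1, i.e., x² = 355y² + 1.
Try successive y values:
y = 1: x² = 355·1² + 1 = 356, not a perfect square
y = 2: x² = 355·2² + 1 = 1421, not a perfect square
y = 3: x² = 355·3² + 1 = 3196, not a perfect square
... continuing the search (or via continued fractions) ...
y = 50676: x² = 355·50676² + 1 = 911660226481, x = 954809 ✓

Verify: 954809² - 355·50676² = 911660226481 - 911660226480 = 1 ✓

x = 954809, y = 50676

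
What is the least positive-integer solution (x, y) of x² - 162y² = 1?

We seek the smallest positive integers (x, y) with x² - 162y² = 1, i.e., x² = 162y² + 1.
Try successive y values:
y = 1: x² = 162·1² + 1 = 163, not a perfect square
y = 2: x² = 162·2² + 1 = 649, not a perfect square
y = 3: x² = 162·3² + 1 = 1459, not a perfect square
... continuing the search (or via continued fractions) ...
y = 1540: x² = 162·1540² + 1 = 384199201, x = 19601 ✓

Verify: 19601² - 162·1540² = 384199201 - 384199200 = 1 ✓

x = 19601, y = 1540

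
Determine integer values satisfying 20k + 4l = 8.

Step 1: Check solvability.
gcd(20, 4) = 4
Since 4 divides 8, solutions exist.

Step 2: Apply extended Euclidean algorithm to find gcd.
We find integers such that 20*x0 + 4*y0 = 4

Step 3: Scale the particular solution.
Multiply by 8/4 = 2:
k = 0, l = 2

Step 4: Verify.
20*(0) + 4*(2) = 8 = 8 ✓

k = 0, l = 2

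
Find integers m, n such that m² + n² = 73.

We need to find integers m, n > 0 such that m² + n² = 73.
Trying m = 3: n² = 73 - 3² = 73 - 9 = 64
n = 8
Check: 3² + 8² = 9 + 64 = 73 ✓

73 = 3² + 8²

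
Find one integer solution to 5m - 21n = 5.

Step 1: Check solvability.
gcd(5, 21) = 1
Since 1 divides 5, solutions exist.

Step 2: Apply extended Euclidean algorithm to find gcd.
We find integers such that 5*x0 + 21*y0 = 1

Step 3: Scale the particular solution.
Multiply by 5/1 = 5:
m = -20, n = -5

Step 4: Verify.
5*(-20) - 21*(-5) = 5 = 5 ✓

m = -20, n = -5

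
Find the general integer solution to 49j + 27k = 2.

Step 1: Compute gcd(49, 27) = 1.
Since 1 divides 2, solutions exist.

Step 2: Find a particular solution using extended Euclidean algorithm.
We get j₀ = -22, k₀ = 40.
Check: 49*-22 + 27*40 = 2 = 2 ✓

Step 3: Write the general solution.
j = -22 + (27/1)t = -22 + 27t
k = 40 - (49/1)t = 40 - 49t
for any integer t.

j = -22 + 27t, k = 40 - 49t for integer t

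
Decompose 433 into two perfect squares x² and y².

We need to find integers x, y > 0 such that x² + y² = 433.
Trying x = 12: y² = 433 - 12² = 433 - 144 = 289
y = 17
Check: 12² + 17² = 144 + 289 = 433 ✓

433 = 12² + 17²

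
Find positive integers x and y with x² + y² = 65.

We need to find integers x, y > 0 such that x² + y² = 65.
Trying x = 1: y² = 65 - 1² = 65 - 1 = 64
y = 8
Check: 1² + 8² = 1 + 64 = 65 ✓

65 = 1² + 8²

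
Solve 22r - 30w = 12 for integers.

Step 1: Check solvability.
gcd(22, 30) = 2
Since 2 divides 12, solutions exist.

Step 2: Apply extended Euclidean algorithm to find gcd.
We find integers such that 22*x0 + 30*y0 = 2

Step 3: Scale the particular solution.
Multiply by 12/2 = 6:
r = -24, w = -18

Step 4: Verify.
22*(-24) - 30*(-18) = 12 = 12 ✓

r = -24, w = -18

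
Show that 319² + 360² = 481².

Compute a² + b²:
319² + 360² = 101761 + 129600 = 231361
Compute c²:
481² = 231361
Since 231361 = 231361, it is a Pythagorean triple.

Yes, it is a Pythagorean triple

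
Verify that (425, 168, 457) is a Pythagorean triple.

Compute a² + b² = 425² + 168² = 180625 + 28224 = 208849
Compute c² = 457² = 208849
Since 208849 = 208849, confirmed.

Yes, it is a Pythagorean triple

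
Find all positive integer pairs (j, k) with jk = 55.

The positive divisors of 55 are: 1, 5, 11, 55.
Each divisor d gives the pair (d, 55/d):
(1, 55), (5, 11), (11, 5), (55, 1)

(1, 55), (5, 11), (11, 5), (55, 1)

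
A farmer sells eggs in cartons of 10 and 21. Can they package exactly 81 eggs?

We need non-negative a, b with 10a + 21b = 81.
gcd(10, 21) = 1 divides 81.
Try a = 6: 21b = 81 - 60 = 21, so b = 1.
One way: 6 cartons of 10 and 1 cartons of 21.

Yes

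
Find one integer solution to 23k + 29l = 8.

Step 1: Check solvability.
gcd(23, 29) = 1
Since 1 divides 8, solutions exist.

Step 2: Apply extended Euclidean algorithm to find gcd.
We find integers such that 23*x0 + 29*y0 = 1

Step 3: Scale the particular solution.
Multiply by 8/1 = 8:
k = -40, l = 32

Step 4: Verify.
23*(-40) + 29*(32) = 8 = 8 ✓

k = -40, l = 32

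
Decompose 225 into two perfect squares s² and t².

We need to find integers s, t > 0 such that s² + t² = 225.
Trying s = 9: t² = 225 - 9² = 225 - 81 = 144
t = 12
Check: 9² + 12² = 81 + 144 = 225 ✓

225 = 9² + 12²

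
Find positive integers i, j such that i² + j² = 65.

Search for i with 65 - i² a perfect square.
i = 1: 65 - 1² = 65 - 1 = 64 = 8² ✓
So i = 1, j = 8.

i = 1, j = 8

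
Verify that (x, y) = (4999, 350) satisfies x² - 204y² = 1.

Compute x² = 4999² = 24990001
Compute 204y² = 204·350² = 204·122500 = 24990000
x² - 204y² = 24990001 - 24990000 = 1
Since this equals 1, (4999, 350) is a solution.

Yes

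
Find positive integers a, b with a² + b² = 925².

We need a² + b² = 925² = 855625.
Trying: 533² + 756² = 284089 + 571536 = 855625 ✓

(533, 756, 925)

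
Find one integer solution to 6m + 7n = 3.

Step 1: Check solvability.
gcd(6, 7) = 1
Since 1 divides 3, solutions exist.

Step 2: Apply extended Euclidean algorithm to find gcd.
We find integers such that 6*x0 + 7*y0 = 1

Step 3: Scale the particular solution.
Multiply by 3/1 = 3:
m = -3, n = 3

Step 4: Verify.
6*(-3) + 7*(3) = 3 = 3 ✓

m = -3, n = 3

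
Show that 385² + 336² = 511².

Compute a² + b² = 385² + 336² = 148225 + 112896 = 261121
Compute c² = 511² = 261121
Since 261121 = 261121, confirmed.

Yes, it is a Pythagorean triple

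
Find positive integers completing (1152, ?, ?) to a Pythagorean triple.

We need the other leg and hypotenuse such that 1152² + x² = c².
Take x = 136, c = 1160: 1152² + 136² = 1327104 + 18496 = 1345600 = 1160² ✓
Triple: (136, 1152, 1160)

(136, 1152, 1160)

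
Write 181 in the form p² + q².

We need to find integers p, q > 0 such that p² + q² = 181.
Trying p = 9: q² = 181 - 9² = 181 - 81 = 100
q = 10
Check: 9² + 10² = 81 + 100 = 181 ✓

181 = 9² + 10²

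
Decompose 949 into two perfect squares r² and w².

We need to find integers r, w > 0 such that r² + w² = 949.
Trying r = 7: w² = 949 - 7² = 949 - 49 = 900
w = 30
Check: 7² + 30² = 49 + 900 = 949 ✓

949 = 7² + 30²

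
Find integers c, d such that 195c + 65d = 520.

Step 1: Check solvability.
gcd(195, 65) = 65
Since 65 divides 520, solutions exist.

Step 2: Apply extended Euclidean algorithm to find gcd.
We find integers such that 195*x0 + 65*y0 = 65

Step 3: Scale the particular solution.
Multiply by 520/65 = 8:
c = 0, d = 8

Step 4: Verify.
195*(0) + 65*(8) = 520 = 520 ✓

c = 0, d = 8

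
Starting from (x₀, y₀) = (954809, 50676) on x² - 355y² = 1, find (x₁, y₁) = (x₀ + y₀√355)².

Solutions to x² - Dy² = 1 are generated by powers of (x₀ + y₀√D).
The next solution satisfies x₁ + y₁√355 = (x₀ + y₀√355)², giving:
x₁ = x₀² + 355y₀² = 954809² + 355·50676² = 911660226481 + 911660226480 = 1823320452961
y₁ = 2x₀y₀ = 2·954809·50676 = 96771801768

Verify: 1823320452961² - 355·96771801768² = 3324497474185906213667521 - 3324497474185906213667520 = 1 ✓

x = 1823320452961, y = 96771801768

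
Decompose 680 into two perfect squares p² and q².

We need to find integers p, q > 0 such that p² + q² = 680.
Trying p = 2: q² = 680 - 2² = 680 - 4 = 676
q = 26
Check: 2² + 26² = 4 + 676 = 680 ✓

680 = 2² + 26²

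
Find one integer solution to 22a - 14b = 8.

Step 1: Check solvability.
gcd(22, 14) = 2
Since 2 divides 8, solutions exist.

Step 2: Apply extended Euclidean algorithm to find gcd.
We find integers such that 22*x0 + 14*y0 = 2

Step 3: Scale the particular solution.
Multiply by 8/2 = 4:
a = 8, b = 12

Step 4: Verify.
22*(8) - 14*(12) = 8 = 8 ✓

a = 8, b = 12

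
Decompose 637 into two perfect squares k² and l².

We need to find integers k, l > 0 such that k² + l² = 637.
Trying k = 14: l² = 637 - 14² = 637 - 196 = 441
l = 21
Check: 14² + 21² = 196 + 441 = 637 ✓

637 = 14² + 21²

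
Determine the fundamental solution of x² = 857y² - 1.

We need x² = 857y² - 1. Try successive y:
y = 1: x² = 857·1² - 1 = 856, not a perfect square
y = 2: x² = 857·2² - 1 = 3427, not a perfect square
y = 3: x² = 857·3² - 1 = 7712, not a perfect square
...
y = 277325: x² = 857·277325² - 1 = 65911146370624 = 8118568² ✓
Check: 8118568² - 857·277325² = 65911146370624 - 65911146370625 = -1 ✓

x = 8118568, y = 277325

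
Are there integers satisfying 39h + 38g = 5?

Step 1: Compute gcd(39, 38).
gcd(39, 38) = 1

Step 2: Check divisibility.
Does 1 divide 5? 5 = 1 x 5, so yes.

By the theorem on linear Diophantine equations, 39h + 38g = 5 has integer solutions if and only if gcd(39, 38) divides 5. Since 1 | 5, solutions exist.

Yes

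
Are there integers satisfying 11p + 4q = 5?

Step 1: Compute gcd(11, 4).
gcd(11, 4) = 1

Step 2: Check divisibility.
Does 1 divide 5? 5 = 1 x 5, so yes.

By the theorem on linear Diophantine equations, 11p + 4q = 5 has integer solutions if and only if gcd(11, 4) divides 5. Since 1 | 5, solutions exist.

Yes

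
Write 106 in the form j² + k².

We need to find integers j, k > 0 such that j² + k² = 106.
Trying j = 5: k² = 106 - 5² = 106 - 25 = 81
k = 9
Check: 5² + 9² = 25 + 81 = 106 ✓

106 = 5² + 9²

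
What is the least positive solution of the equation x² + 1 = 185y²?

We need x² = 185y² - 1. Try successive y:
y = 1: x² = 185·1² - 1 = 184, not a perfect square
y = 2: x² = 185·2² - 1 = 739, not a perfect square
y = 3: x² = 185·3² - 1 = 1664, not a perfect square
...
y = 5: x² = 185·5² - 1 = 4624 = 68² ✓
Check: 68² - 185·5² = 4624 - 4625 = -1 ✓

x = 68, y = 5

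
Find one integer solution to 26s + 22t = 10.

Step 1: Check solvability.
gcd(26, 22) = 2
Since 2 divides 10, solutions exist.

Step 2: Apply extended Euclidean algorithm to find gcd.
We find integers such that 26*x0 + 22*y0 = 2

Step 3: Scale the particular solution.
Multiply by 10/2 = 5:
s = -25, t = 30

Step 4: Verify.
26*(-25) + 22*(30) = 10 = 10 ✓

s = -25, t = 30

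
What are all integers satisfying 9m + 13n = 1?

Step 1: Compute gcd(9, 13) = 1.
Since 1 divides 1, solutions exist.

Step 2: Find a particular solution using extended Euclidean algorithm.
We get m₀ = 3, n₀ = -2.
Check: 9*3 + 13*-2 = 1 = 1 ✓

Step 3: Write the general solution.
m = 3 + (13/1)t = 3 + 13t
n = -2 - (9/1)t = -2 - 9t
for any integer t.

m = 3 + 13t, n = -2 - 9t for integer t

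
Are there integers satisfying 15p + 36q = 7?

Step 1: Compute gcd(15, 36).
gcd(15, 36) = 3

Step 2: Check divisibility.
Does 3 divide 7? 7 = 3 x 2 + 1, so no.

By the theorem on linear Diophantine equations, 15p + 36q = 7 has integer solutions if and only if gcd(15, 36) divides 7. Since 3 does not divide 7, no solutions exist.

No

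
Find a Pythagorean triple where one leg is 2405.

We need the other leg and hypotenuse such that 2405² + x² = c².
Take x = 3000, c = 3845: 2405² + 3000² = 5784025 + 9000000 = 14784025 = 3845² ✓
Triple: (2405, 3000, 3845)

(2405, 3000, 3845)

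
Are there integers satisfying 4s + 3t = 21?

Step 1: Compute gcd(4, 3).
gcd(4, 3) = 1

Step 2: Check divisibility.
Does 1 divide 21? 21 = 1 x 21, so yes.

By the theorem on linear Diophantine equations, 4s + 3t = 21 has integer solutions if and only if gcd(4, 3) divides 21. Since 1 | 21, solutions exist.

Yes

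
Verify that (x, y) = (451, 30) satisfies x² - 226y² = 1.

Compute x² = 451² = 203401
Compute 226y² = 226·30² = 226·900 = 203400
x² - 226y² = 203401 - 203400 = 1
Since this equals 1, (451, 30) is a solution.

Yes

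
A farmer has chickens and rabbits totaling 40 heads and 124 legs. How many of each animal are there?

Let c = chickens, r = rabbits.
Heads: c + r = 40
Legs: 2c + 4r = 124
From the first equation, c = 40 - r. Substitute:
2(40 - r) + 4r = 124
80 + 2r = 124
r = (124 - 80)/2 = 22
c = 40 - 22 = 18

Chickens: 18, Rabbits: 22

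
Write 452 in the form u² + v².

We need to find integers u, v > 0 such that u² + v² = 452.
Trying u = 14: v² = 452 - 14² = 452 - 196 = 256
v = 16
Check: 14² + 16² = 196 + 256 = 452 ✓

452 = 14² + 16²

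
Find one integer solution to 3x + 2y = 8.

Step 1: Check solvability.
gcd(3, 2) = 1
Since 1 divides 8, solutions exist.

Step 2: Apply extended Euclidean algorithm to find gcd.
We find integers such that 3*x0 + 2*y0 = 1

Step 3: Scale the particular solution.
Multiply by 8/1 = 8:
x = 8, y = -8

Step 4: Verify.
3*(8) + 2*(-8) = 8 = 8 ✓

x = 8, y = -8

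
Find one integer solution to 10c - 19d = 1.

Step 1: Check solvability.
gcd(10, 19) = 1
Since 1 divides 1, solutions exist.

Step 2: Apply extended Euclidean algorithm to find gcd.
We find integers such that 10*x0 + 19*y0 = 1

Step 3: Scale the particular solution.
Multiply by 1/1 = 1:
c = 2, d = 1

Step 4: Verify.
10*(2) - 19*(1) = 1 = 1 ✓

c = 2, d = 1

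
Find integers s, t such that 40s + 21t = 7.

Step 1: Check solvability.
gcd(40, 21) = 1
Since 1 divides 7, solutions exist.

Step 2: Apply extended Euclidean algorithm to find gcd.
We find integers such that 40*x0 + 21*y0 = 1

Step 3: Scale the particular solution.
Multiply by 7/1 = 7:
s = 70, t = -133

Step 4: Verify.
40*(70) + 21*(-133) = 7 = 7 ✓

s = 70, t = -133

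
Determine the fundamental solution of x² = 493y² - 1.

We need x² = 493y² - 1. Try successive y:
y = 1: x² = 493·1² - 1 = 492, not a perfect square
y = 2: x² = 493·2² - 1 = 1971, not a perfect square
y = 3: x² = 493·3² - 1 = 4436, not a perfect square
...
y = 30805: x² = 493·30805² - 1 = 467831376324 = 683982² ✓
Check: 683982² - 493·30805² = 467831376324 - 467831376325 = -1 ✓

x = 683982, y = 30805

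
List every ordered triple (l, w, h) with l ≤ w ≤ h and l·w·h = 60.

Iterate l from 1 to ⌊60^(1/3)⌋. For each l dividing 60, iterate w ≥ l with w dividing 60/l, and set h = 60/(l·w).
Triples found (10): (1×1×60), (1×2×30), (1×3×20), (1×4×15), (1×5×12), (1×6×10), (2×2×15), (2×3×10), (2×5×6), (3×4×5)

(1×1×60), (1×2×30), (1×3×20), (1×4×15), (1×5×12), (1×6×10), (2×2×15), (2×3×10), (2×5×6), (3×4×5)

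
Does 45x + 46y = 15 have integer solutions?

Step 1: Compute gcd(45, 46).
gcd(45, 46) = 1

Step 2: Check divisibility.
Does 1 divide 15? 15 = 1 x 15, so yes.

By the theorem on linear Diophantine equations, 45x + 46y = 15 has integer solutions if and only if gcd(45, 46) divides 15. Since 1 | 15, solutions exist.

Yes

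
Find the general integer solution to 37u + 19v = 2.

Step 1: Compute gcd(37, 19) = 1.
Since 1 divides 2, solutions exist.

Step 2: Find a particular solution using extended Euclidean algorithm.
We get u₀ = -2, v₀ = 4.
Check: 37*-2 + 19*4 = 2 = 2 ✓

Step 3: Write the general solution.
u = -2 + (19/1)t = -2 + 19t
v = 4 - (37/1)t = 4 - 37t
for any integer t.

u = -2 + 19t, v = 4 - 37t for integer t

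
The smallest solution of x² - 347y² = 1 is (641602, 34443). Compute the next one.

Solutions to x² - Dy² = 1 are generated by powers of (x₀ + y₀√D).
The next solution satisfies x₁ + y₁√347 = (x₀ + y₀√347)², giving:
x₁ = x₀² + 347y₀² = 641602² + 347·34443² = 411653126404 + 411653126403 = 823306252807
y₁ = 2x₀y₀ = 2·641602·34443 = 44197395372

Verify: 823306252807² - 347·44197395372² = 677833185911103795379249 - 677833185911103795379248 = 1 ✓

x = 823306252807, y = 44197395372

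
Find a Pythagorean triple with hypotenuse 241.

We need a² + b² = 241² = 58081.
Trying: 209² + 120² = 43681 + 14400 = 58081 ✓

(209, 120, 241)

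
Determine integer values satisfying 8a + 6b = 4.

Step 1: Check solvability.
gcd(8, 6) = 2
Since 2 divides 4, solutions exist.

Step 2: Apply extended Euclidean algorithm to find gcd.
We find integers such that 8*x0 + 6*y0 = 2

Step 3: Scale the particular solution.
Multiply by 4/2 = 2:
a = 2, b = -2

Step 4: Verify.
8*(2) + 6*(-2) = 4 = 4 ✓

a = 2, b = -2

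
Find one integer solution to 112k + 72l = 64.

Step 1: Check solvability.
gcd(112, 72) = 8
Since 8 divides 64, solutions exist.

Step 2: Apply extended Euclidean algorithm to find gcd.
We find integers such that 112*x0 + 72*y0 = 8

Step 3: Scale the particular solution.
Multiply by 64/8 = 8:
k = 16, l = -24

Step 4: Verify.
112*(16) + 72*(-24) = 64 = 64 ✓

k = 16, l = -24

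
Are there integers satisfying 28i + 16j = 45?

Step 1: Compute gcd(28, 16).
gcd(28, 16) = 4

Step 2: Check divisibility.
Does 4 divide 45? 45 = 4 x 11 + 1, so no.

By the theorem on linear Diophantine equations, 28i + 16j = 45 has integer solutions if and only if gcd(28, 16) divides 45. Since 4 does not divide 45, no solutions exist.

No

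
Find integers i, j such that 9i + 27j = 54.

Step 1: Check solvability.
gcd(9, 27) = 9
Since 9 divides 54, solutions exist.

Step 2: Apply extended Euclidean algorithm to find gcd.
We find integers such that 9*x0 + 27*y0 = 9

Step 3: Scale the particular solution.
Multiply by 54/9 = 6:
i = 6, j = 0

Step 4: Verify.
9*(6) + 27*(0) = 54 = 54 ✓

i = 6, j = 0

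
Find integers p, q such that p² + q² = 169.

We need to find integers p, q > 0 such that p² + q² = 169.
Trying p = 5: q² = 169 - 5² = 169 - 25 = 144
q = 12
Check: 5² + 12² = 25 + 144 = 169 ✓

169 = 5² + 12²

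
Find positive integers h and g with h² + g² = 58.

We need to find integers h, g > 0 such that h² + g² = 58.
Trying h = 3: g² = 58 - 3² = 58 - 9 = 49
g = 7
Check: 3² + 7² = 9 + 49 = 58 ✓

58 = 3² + 7²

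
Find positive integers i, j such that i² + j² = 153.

Search for i with 153 - i² a perfect square.
i = 3: 153 - 3² = 153 - 9 = 144 = 12² ✓
So i = 3, j = 12.

i = 3, j = 12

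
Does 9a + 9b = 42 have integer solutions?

Step 1: Compute gcd(9, 9).
gcd(9, 9) = 9

Step 2: Check divisibility.
Does 9 divide 42? 42 = 9 x 4 + 6, so no.

By the theorem on linear Diophantine equations, 9a + 9b = 42 has integer solutions if and only if gcd(9, 9) divides 42. Since 9 does not divide 42, no solutions exist.

No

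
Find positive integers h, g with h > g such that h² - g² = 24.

Factor: h² - g² = (h+g)(h-g) = 24.
We need two factors of 24 with the same parity.
Use h+g = 12 and h-g = 2 (product 12·2 = 24).
Adding: 2h = 14, so h = 7.
Subtracting: 2g = 10, so g = 5.
Check: 7² - 5² = 49 - 25 = 24 ✓

h = 7, g = 5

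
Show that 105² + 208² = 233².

Compute a² + b²:
105² + 208² = 11025 + 43264 = 54289
Compute c²:
233² = 54289
Since 54289 = 54289, it is a Pythagorean triple.

Yes, it is a Pythagorean triple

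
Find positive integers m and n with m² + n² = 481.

We need to find integers m, n > 0 such that m² + n² = 481.
Trying m = 9: n² = 481 - 9² = 481 - 81 = 400
n = 20
Check: 9² + 20² = 81 + 400 = 481 ✓

481 = 9² + 20²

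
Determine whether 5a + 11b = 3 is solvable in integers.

Step 1: Compute gcd(5, 11).
gcd(5, 11) = 1

Step 2: Check divisibility.
Does 1 divide 3? 3 = 1 x 3, so yes.

By the theorem on linear Diophantine equations, 5a + 11b = 3 has integer solutions if and only if gcd(5, 11) divides 3. Since 1 | 3, solutions exist.

Yes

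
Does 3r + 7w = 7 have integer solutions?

Step 1: Compute gcd(3, 7).
gcd(3, 7) = 1

Step 2: Check divisibility.
Does 1 divide 7? 7 = 1 x 7, so yes.

By the theorem on linear Diophantine equations, 3r + 7w = 7 has integer solutions if and only if gcd(3, 7) divides 7. Since 1 | 7, solutions exist.

Yes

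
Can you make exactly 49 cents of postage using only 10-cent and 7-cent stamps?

We need non-negative x, y with 10x + 7y = 49.
gcd(10, 7) = 1 divides 49, so integer solutions exist.
Search for a non-negative one: x = 0 gives 7y = 49 - 0 = 49, so y = 7.
Check: 10·0 + 7·7 = 49 ✓

Yes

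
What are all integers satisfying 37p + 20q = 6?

Step 1: Compute gcd(37, 20) = 1.
Since 1 divides 6, solutions exist.

Step 2: Find a particular solution using extended Euclidean algorithm.
We get p₀ = -42, q₀ = 78.
Check: 37*-42 + 20*78 = 6 = 6 ✓

Step 3: Write the general solution.
p = -42 + (20/1)t = -42 + 20t
q = 78 - (37/1)t = 78 - 37t
for any integer t.

p = -42 + 20t, q = 78 - 37t for integer t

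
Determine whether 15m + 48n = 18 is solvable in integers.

Step 1: Compute gcd(15, 48).
gcd(15, 48) = 3

Step 2: Check divisibility.
Does 3 divide 18? 18 = 3 x 6, so yes.

By the theorem on linear Diophantine equations, 15m + 48n = 18 has integer solutions if and only if gcd(15, 48) divides 18. Since 3 | 18, solutions exist.

Yes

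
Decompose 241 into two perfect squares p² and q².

We need to find integers p, q > 0 such that p² + q² = 241.
Trying p = 4: q² = 241 - 4² = 241 - 16 = 225
q = 15
Check: 4² + 15² = 16 + 225 = 241 ✓

241 = 4² + 15²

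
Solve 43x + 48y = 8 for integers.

Step 1: Check solvability.
gcd(43, 48) = 1
Since 1 divides 8, solutions exist.

Step 2: Apply extended Euclidean algorithm to find gcd.
We find integers such that 43*x0 + 48*y0 = 1

Step 3: Scale the particular solution.
Multiply by 8/1 = 8:
x = 152, y = -136

Step 4: Verify.
43*(152) + 48*(-136) = 8 = 8 ✓

x = 152, y = -136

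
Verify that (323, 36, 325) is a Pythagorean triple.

Compute a² + b² = 323² + 36² = 104329 + 1296 = 105625
Compute c² = 325² = 105625
Since 105625 = 105625, confirmed.

Yes, it is a Pythagorean triple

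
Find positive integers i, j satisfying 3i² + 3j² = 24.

Try small values of i and check whether (24 - 3i²)/3 is a perfect square.
i = 2: 3·2² = 12, so 3j² = 24 - 12 = 12, giving j² = 4, j = 2.
Check: 3·2² + 3·2² = 12 + 12 = 24 ✓

i = 2, j = 2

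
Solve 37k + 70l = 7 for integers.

Step 1: Check solvability.
gcd(37, 70) = 1
Since 1 divides 7, solutions exist.

Step 2: Apply extended Euclidean algorithm to find gcd.
We find integers such that 37*x0 + 70*y0 = 1

Step 3: Scale the particular solution.
Multiply by 7/1 = 7:
k = -119, l = 63

Step 4: Verify.
37*(-119) + 70*(63) = 7 = 7 ✓

k = -119, l = 63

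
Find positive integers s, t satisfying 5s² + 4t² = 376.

Try small values of s and check whether (376 - 5s²)/4 is a perfect square.
s = 6: 5·6² = 180, so 4t² = 376 - 180 = 196, giving t² = 49, t = 7.
Check: 5·6² + 4·7² = 180 + 196 = 376 ✓

s = 6, t = 7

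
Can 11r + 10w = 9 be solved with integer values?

Step 1: Compute gcd(11, 10).
gcd(11, 10) = 1

Step 2: Check divisibility.
Does 1 divide 9? 9 = 1 x 9, so yes.

By the theorem on linear Diophantine equations, 11r + 10w = 9 has integer solutions if and only if gcd(11, 10) divides 9. Since 1 | 9, solutions exist.

Yes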